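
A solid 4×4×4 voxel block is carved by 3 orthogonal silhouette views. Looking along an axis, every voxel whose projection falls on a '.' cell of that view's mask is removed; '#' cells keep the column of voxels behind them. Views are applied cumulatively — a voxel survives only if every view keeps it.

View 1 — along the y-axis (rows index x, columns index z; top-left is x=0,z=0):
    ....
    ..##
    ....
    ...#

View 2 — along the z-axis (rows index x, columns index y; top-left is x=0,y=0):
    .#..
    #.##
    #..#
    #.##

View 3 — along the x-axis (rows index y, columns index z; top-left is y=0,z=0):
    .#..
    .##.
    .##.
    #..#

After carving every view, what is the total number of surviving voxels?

initial block: 4^3 = 64
  1. axis=1 (XZ plane), |mask|=3  ⇒  voxels=12
  2. axis=2 (XY plane), |mask|=9  ⇒  voxels=9
  3. axis=0 (YZ plane), |mask|=7  ⇒  voxels=3

3 voxels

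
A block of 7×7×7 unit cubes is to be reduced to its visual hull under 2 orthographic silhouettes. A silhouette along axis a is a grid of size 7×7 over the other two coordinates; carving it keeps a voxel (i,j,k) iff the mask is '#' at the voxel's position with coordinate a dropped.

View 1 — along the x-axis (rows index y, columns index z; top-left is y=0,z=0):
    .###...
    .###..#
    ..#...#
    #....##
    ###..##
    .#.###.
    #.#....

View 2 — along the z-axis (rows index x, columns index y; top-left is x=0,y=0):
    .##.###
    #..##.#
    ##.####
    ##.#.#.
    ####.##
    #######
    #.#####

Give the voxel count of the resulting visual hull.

125 voxels

initial block: 7^3 = 343
carve view 1 (along x, YZ-mask fill 23/49): 161 voxels remain
carve view 2 (along z, XY-mask fill 38/49): 125 voxels remain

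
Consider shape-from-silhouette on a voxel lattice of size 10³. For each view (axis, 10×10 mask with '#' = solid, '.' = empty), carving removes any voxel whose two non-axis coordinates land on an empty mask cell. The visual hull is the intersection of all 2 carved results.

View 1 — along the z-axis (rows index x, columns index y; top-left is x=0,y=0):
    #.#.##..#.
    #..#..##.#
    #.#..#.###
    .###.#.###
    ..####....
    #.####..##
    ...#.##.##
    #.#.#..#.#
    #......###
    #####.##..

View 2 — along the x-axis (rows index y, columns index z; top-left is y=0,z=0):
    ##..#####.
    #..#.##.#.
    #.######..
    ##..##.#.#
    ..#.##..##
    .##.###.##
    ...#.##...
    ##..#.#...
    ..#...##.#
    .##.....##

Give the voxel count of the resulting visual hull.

start: 10×10×10 = 1000 voxels
carve view 1 (along z, XY-mask fill 55/100): 550 voxels remain
carve view 2 (along x, YZ-mask fill 52/100): 296 voxels remain

|visual hull| = 296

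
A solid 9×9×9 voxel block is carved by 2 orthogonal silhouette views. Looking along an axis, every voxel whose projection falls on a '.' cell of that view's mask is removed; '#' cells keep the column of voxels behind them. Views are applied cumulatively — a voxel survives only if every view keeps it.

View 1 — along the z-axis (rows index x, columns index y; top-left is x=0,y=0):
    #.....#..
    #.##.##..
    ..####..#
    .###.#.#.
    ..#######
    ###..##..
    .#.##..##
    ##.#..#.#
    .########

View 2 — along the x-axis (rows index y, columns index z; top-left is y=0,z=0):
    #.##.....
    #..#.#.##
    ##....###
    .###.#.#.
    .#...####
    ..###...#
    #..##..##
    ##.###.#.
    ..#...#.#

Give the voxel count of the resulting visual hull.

start: 9×9×9 = 729 voxels
after view 1 [z-axis, 47 of 81 cells solid] → remaining = 423
after view 2 [x-axis, 41 of 81 cells solid] → remaining = 215

voxel count = 215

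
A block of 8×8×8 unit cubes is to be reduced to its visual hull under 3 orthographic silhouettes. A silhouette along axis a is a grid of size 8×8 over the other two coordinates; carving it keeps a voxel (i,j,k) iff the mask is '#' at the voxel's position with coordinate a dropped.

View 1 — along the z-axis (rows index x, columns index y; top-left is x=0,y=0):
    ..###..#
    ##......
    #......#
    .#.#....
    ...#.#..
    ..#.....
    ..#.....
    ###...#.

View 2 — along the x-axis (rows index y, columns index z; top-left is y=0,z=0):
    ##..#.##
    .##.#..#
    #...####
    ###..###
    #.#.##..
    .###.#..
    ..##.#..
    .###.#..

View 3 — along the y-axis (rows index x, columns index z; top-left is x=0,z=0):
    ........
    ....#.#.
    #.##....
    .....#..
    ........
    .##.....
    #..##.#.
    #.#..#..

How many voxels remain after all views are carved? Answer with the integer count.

voxel count = 16

before carving: 512 voxels (8×8×8)
V1 z: intersect with XY mask (18 set) -- 144 left
V2 x: intersect with YZ mask (35 set) -- 84 left
V3 y: intersect with XZ mask (15 set) -- 16 left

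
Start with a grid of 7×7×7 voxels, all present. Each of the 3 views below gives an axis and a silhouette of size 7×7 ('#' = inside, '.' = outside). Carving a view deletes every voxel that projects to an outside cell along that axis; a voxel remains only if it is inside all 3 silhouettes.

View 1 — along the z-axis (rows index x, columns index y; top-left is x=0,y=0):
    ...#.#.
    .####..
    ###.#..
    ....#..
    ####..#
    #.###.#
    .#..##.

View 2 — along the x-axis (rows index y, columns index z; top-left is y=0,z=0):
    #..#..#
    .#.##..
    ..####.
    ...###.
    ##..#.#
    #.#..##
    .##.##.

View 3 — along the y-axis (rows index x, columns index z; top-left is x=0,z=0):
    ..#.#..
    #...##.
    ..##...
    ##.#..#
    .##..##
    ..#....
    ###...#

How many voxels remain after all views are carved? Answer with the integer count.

remaining voxels: 33

full grid |V| = 343
V1 z: intersect with XY mask (24 set) -- 168 left
V2 x: intersect with YZ mask (25 set) -- 85 left
V3 y: intersect with XZ mask (20 set) -- 33 left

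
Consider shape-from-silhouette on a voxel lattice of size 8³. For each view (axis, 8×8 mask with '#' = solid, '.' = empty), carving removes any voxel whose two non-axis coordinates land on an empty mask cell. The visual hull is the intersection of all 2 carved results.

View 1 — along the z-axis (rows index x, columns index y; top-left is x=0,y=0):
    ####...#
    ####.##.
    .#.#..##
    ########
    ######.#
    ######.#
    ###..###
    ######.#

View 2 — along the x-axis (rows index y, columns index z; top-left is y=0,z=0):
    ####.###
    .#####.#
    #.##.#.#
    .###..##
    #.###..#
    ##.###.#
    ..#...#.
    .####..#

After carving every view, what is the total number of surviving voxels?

full grid |V| = 512
carve view 1 (along z, XY-mask fill 50/64): 400 voxels remain
carve view 2 (along x, YZ-mask fill 41/64): 266 voxels remain

|visual hull| = 266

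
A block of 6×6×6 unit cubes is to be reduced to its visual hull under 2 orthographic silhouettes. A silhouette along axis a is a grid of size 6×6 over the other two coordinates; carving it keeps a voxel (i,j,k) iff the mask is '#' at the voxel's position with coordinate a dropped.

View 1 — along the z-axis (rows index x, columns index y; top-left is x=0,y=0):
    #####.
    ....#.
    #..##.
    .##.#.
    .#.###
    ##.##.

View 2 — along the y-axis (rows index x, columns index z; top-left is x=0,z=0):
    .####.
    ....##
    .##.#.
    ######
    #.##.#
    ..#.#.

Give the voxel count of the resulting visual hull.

remaining voxels: 73

initial block: 6^3 = 216
after view 1 [z-axis, 20 of 36 cells solid] → remaining = 120
after view 2 [y-axis, 21 of 36 cells solid] → remaining = 73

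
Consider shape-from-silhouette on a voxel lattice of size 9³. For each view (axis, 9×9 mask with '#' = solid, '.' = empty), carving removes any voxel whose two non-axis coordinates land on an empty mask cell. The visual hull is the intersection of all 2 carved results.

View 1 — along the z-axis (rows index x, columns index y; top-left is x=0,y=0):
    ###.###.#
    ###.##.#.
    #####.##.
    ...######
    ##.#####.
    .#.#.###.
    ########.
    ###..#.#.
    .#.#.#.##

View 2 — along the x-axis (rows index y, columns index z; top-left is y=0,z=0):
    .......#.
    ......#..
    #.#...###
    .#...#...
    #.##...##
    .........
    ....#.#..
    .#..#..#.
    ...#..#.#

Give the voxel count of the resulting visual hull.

start: 9×9×9 = 729 voxels
[1] z-view keeps 56 columns → grid now 504
[2] x-view keeps 22 columns → grid now 126

voxel count = 126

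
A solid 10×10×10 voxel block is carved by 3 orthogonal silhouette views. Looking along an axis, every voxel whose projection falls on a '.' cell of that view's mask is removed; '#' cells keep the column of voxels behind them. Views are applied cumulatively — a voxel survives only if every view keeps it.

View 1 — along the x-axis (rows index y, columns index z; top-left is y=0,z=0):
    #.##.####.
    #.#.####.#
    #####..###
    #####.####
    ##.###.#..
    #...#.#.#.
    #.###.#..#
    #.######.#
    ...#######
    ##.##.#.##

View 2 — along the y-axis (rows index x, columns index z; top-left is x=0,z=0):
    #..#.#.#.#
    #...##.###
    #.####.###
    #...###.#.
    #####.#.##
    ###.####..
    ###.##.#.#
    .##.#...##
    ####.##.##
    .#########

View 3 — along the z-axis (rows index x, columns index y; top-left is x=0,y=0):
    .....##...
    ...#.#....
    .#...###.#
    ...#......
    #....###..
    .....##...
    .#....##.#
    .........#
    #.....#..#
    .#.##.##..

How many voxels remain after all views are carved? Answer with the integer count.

remaining voxels: 142

full grid |V| = 1000
V1 x: intersect with YZ mask (69 set) -- 690 left
V2 y: intersect with XZ mask (68 set) -- 470 left
V3 z: intersect with XY mask (29 set) -- 142 left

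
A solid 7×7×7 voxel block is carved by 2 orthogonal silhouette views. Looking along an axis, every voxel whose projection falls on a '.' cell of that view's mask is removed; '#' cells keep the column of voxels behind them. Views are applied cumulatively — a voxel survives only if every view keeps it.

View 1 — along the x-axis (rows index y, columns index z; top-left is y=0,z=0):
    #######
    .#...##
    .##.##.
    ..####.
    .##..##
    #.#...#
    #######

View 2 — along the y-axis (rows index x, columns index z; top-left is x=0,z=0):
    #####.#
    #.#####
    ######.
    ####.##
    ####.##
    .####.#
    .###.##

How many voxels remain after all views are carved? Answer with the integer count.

full grid |V| = 343
V1 x: intersect with YZ mask (32 set) -- 224 left
V2 y: intersect with XZ mask (40 set) -- 184 left

voxel count = 184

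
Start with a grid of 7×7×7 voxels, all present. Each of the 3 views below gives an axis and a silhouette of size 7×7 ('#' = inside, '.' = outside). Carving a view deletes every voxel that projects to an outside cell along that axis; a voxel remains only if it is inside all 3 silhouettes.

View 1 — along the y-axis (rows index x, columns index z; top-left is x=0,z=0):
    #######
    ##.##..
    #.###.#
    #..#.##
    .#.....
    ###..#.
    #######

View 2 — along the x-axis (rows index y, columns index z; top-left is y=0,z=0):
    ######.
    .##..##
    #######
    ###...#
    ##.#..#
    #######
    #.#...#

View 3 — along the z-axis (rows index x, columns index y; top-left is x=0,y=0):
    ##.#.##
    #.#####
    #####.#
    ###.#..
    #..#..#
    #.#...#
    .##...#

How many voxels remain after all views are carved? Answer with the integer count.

before carving: 343 voxels (7×7×7)
  1. axis=1 (XZ plane), |mask|=32  ⇒  voxels=224
  2. axis=0 (YZ plane), |mask|=35  ⇒  voxels=162
  3. axis=2 (XY plane), |mask|=30  ⇒  voxels=100

remaining voxels: 100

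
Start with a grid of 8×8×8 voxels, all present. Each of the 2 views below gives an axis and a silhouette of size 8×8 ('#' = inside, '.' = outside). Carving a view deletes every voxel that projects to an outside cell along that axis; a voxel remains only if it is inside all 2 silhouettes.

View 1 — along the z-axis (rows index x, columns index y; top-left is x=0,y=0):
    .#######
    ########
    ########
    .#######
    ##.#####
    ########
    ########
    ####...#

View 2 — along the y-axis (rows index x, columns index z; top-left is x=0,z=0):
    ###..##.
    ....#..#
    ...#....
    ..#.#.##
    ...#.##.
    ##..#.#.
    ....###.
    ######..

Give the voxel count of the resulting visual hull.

voxel count = 194

full grid |V| = 512
after view 1 [z-axis, 58 of 64 cells solid] → remaining = 464
after view 2 [y-axis, 28 of 64 cells solid] → remaining = 194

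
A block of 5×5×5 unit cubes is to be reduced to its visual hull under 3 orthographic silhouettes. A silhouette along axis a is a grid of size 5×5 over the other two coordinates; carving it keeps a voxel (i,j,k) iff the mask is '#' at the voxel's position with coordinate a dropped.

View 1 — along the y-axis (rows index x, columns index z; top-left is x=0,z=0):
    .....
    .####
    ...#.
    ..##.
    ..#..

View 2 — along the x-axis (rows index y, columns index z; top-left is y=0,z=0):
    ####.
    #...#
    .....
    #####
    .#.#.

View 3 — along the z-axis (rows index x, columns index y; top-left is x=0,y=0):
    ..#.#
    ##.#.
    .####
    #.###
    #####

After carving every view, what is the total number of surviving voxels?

start: 5×5×5 = 125 voxels
after view 1 [y-axis, 8 of 25 cells solid] → remaining = 40
after view 2 [x-axis, 13 of 25 cells solid] → remaining = 20
after view 3 [z-axis, 18 of 25 cells solid] → remaining = 17

17 voxels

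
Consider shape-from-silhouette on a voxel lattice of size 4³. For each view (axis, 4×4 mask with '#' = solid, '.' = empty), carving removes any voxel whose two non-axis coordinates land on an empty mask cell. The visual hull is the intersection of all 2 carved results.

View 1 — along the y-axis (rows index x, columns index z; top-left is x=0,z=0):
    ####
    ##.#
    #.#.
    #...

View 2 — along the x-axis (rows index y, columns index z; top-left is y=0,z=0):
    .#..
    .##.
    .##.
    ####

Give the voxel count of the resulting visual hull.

voxel count = 20

start: 4×4×4 = 64 voxels
V1 y: intersect with XZ mask (10 set) -- 40 left
V2 x: intersect with YZ mask (9 set) -- 20 left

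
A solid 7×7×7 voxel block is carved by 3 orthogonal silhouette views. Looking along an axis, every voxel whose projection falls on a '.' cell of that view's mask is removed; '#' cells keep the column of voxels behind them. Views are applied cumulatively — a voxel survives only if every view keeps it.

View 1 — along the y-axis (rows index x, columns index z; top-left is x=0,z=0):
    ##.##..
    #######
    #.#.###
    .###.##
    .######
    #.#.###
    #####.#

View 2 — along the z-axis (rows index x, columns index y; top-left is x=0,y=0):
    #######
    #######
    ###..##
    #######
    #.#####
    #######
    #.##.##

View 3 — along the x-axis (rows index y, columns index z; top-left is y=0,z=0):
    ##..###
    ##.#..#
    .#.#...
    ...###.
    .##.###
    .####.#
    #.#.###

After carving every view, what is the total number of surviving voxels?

voxel count = 141

start: 7×7×7 = 343 voxels
carve view 1 (along y, XZ-mask fill 38/49): 266 voxels remain
carve view 2 (along z, XY-mask fill 44/49): 238 voxels remain
carve view 3 (along x, YZ-mask fill 29/49): 141 voxels remain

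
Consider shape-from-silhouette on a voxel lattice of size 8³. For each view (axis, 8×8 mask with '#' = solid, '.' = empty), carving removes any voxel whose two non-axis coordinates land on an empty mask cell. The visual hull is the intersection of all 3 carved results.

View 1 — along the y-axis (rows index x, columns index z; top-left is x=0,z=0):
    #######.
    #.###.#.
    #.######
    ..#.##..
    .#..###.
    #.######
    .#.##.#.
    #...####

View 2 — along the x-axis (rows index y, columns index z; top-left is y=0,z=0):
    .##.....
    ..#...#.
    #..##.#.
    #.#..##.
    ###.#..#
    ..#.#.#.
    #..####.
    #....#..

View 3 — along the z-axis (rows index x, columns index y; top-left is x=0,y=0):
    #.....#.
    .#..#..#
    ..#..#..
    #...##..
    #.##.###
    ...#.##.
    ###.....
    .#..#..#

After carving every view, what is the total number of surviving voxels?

initial block: 8^3 = 512
[1] y-view keeps 42 columns → grid now 336
[2] x-view keeps 27 columns → grid now 154
[3] z-view keeps 25 columns → grid now 59

remaining voxels: 59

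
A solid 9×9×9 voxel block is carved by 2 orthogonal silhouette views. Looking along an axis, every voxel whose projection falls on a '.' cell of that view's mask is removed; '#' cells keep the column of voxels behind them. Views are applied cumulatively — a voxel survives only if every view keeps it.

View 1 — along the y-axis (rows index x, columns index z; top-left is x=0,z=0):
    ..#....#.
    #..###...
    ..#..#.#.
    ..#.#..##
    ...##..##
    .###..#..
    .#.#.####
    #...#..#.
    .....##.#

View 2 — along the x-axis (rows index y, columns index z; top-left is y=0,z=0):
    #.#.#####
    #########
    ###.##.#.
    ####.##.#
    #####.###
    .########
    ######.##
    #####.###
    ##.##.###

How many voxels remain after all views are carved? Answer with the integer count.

voxel count = 249

before carving: 729 voxels (9×9×9)
V1 y: intersect with XZ mask (33 set) -- 297 left
V2 x: intersect with YZ mask (68 set) -- 249 left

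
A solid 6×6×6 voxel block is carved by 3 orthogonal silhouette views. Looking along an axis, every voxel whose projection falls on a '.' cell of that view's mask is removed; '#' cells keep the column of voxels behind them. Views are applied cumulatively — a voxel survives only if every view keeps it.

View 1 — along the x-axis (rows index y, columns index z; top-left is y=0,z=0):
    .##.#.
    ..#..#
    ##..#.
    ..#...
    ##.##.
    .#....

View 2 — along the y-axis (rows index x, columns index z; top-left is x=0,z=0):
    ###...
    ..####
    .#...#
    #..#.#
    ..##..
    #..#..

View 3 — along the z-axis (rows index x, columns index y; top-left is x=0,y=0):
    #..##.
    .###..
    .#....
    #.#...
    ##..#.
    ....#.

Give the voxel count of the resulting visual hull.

before carving: 216 voxels (6×6×6)
step 1: project along x, AND mask (14/36) → |grid| = 84
step 2: project along y, AND mask (16/36) → |grid| = 33
step 3: project along z, AND mask (13/36) → |grid| = 16

voxel count = 16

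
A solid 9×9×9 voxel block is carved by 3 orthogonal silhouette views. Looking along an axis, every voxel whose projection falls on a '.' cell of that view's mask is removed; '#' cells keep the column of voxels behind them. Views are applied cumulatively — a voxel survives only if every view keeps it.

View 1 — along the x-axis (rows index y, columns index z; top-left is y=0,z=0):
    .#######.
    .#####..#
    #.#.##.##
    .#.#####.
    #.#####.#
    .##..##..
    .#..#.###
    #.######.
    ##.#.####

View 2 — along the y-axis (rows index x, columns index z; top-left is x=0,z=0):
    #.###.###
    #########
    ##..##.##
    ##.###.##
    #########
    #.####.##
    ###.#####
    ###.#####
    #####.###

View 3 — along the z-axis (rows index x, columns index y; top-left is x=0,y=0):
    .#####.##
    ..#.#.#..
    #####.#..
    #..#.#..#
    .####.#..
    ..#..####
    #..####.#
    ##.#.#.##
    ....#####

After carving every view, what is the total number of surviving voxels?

voxel count = 235

initial block: 9^3 = 729
after view 1 [x-axis, 55 of 81 cells solid] → remaining = 495
after view 2 [y-axis, 69 of 81 cells solid] → remaining = 416
after view 3 [z-axis, 47 of 81 cells solid] → remaining = 235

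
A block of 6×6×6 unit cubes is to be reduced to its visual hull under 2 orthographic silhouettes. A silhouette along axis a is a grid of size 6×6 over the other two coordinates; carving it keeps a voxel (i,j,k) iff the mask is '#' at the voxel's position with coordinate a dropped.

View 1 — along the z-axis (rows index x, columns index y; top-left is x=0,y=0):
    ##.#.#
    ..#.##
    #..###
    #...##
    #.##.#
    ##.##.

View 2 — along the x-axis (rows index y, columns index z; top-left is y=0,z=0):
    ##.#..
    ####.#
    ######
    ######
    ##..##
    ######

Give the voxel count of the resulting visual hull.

|visual hull| = 107

full grid |V| = 216
V1 z: intersect with XY mask (22 set) -- 132 left
V2 x: intersect with YZ mask (30 set) -- 107 left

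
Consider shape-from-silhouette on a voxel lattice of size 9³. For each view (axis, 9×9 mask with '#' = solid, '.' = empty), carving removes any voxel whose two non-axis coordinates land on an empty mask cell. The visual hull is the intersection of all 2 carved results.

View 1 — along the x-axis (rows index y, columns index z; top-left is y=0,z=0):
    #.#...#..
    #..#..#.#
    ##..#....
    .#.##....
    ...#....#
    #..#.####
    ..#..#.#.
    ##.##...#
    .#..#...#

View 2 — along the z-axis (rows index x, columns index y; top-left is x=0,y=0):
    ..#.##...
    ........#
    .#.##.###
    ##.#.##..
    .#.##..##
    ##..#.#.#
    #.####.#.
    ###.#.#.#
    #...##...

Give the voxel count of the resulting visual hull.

remaining voxels: 136

full grid |V| = 729
carve view 1 (along x, YZ-mask fill 32/81): 288 voxels remain
carve view 2 (along z, XY-mask fill 40/81): 136 voxels remain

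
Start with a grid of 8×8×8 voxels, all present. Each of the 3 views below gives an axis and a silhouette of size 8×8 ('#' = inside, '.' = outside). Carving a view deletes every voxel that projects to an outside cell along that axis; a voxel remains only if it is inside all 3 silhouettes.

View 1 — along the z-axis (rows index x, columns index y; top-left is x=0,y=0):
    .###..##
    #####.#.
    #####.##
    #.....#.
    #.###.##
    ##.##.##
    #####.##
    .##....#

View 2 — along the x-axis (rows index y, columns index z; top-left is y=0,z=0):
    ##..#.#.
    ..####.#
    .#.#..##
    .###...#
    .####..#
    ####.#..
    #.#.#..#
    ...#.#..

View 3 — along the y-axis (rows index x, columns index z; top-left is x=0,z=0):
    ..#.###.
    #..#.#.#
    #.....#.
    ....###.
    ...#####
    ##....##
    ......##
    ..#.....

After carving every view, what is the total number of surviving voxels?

|visual hull| = 59

start: 8×8×8 = 512 voxels
step 1: project along z, AND mask (42/64) → |grid| = 336
step 2: project along x, AND mask (33/64) → |grid| = 167
step 3: project along y, AND mask (25/64) → |grid| = 59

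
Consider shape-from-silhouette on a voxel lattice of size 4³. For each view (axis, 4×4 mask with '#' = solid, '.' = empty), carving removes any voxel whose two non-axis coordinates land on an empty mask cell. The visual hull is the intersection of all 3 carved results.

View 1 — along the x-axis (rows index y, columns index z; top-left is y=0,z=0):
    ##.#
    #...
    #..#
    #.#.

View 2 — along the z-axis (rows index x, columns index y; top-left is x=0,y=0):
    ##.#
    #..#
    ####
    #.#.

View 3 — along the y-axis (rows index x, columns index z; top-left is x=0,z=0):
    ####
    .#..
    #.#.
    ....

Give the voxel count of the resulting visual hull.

initial block: 4^3 = 64
step 1: project along x, AND mask (8/16) → |grid| = 32
step 2: project along z, AND mask (11/16) → |grid| = 24
step 3: project along y, AND mask (7/16) → |grid| = 12

voxel count = 12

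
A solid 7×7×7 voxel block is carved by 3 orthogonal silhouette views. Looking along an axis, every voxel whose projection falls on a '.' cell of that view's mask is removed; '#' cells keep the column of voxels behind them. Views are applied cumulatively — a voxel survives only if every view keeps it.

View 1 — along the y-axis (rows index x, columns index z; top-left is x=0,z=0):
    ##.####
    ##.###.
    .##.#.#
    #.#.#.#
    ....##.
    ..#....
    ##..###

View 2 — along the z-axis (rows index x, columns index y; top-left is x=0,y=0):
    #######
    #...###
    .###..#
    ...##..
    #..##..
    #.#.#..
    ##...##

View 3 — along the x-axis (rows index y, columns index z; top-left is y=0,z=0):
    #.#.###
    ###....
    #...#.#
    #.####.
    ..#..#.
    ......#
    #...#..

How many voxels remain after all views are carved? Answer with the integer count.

voxel count = 50

full grid |V| = 343
step 1: project along y, AND mask (27/49) → |grid| = 189
step 2: project along z, AND mask (27/49) → |grid| = 115
step 3: project along x, AND mask (21/49) → |grid| = 50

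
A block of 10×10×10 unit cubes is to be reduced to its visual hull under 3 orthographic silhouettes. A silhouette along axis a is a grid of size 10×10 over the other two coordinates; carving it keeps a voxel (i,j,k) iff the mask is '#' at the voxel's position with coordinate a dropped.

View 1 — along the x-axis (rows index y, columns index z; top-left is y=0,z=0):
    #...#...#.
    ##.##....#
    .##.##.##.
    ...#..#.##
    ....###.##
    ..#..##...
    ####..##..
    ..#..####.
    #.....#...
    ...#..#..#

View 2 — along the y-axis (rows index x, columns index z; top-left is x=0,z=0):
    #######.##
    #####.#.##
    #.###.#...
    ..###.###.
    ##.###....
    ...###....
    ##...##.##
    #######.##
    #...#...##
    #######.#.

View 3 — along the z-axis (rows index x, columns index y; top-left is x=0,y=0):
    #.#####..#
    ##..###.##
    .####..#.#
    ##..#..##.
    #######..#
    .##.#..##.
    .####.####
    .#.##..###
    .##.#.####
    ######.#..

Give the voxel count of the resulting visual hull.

remaining voxels: 185

full grid |V| = 1000
V1 x: intersect with YZ mask (42 set) -- 420 left
V2 y: intersect with XZ mask (63 set) -- 273 left
V3 z: intersect with XY mask (66 set) -- 185 left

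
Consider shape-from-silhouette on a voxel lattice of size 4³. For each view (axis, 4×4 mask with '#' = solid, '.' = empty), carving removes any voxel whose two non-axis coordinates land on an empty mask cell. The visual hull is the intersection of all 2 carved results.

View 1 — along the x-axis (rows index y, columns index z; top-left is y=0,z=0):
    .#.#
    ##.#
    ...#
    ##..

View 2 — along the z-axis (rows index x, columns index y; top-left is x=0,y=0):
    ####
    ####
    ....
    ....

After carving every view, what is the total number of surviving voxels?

remaining voxels: 16

start: 4×4×4 = 64 voxels
carve view 1 (along x, YZ-mask fill 8/16): 32 voxels remain
carve view 2 (along z, XY-mask fill 8/16): 16 voxels remain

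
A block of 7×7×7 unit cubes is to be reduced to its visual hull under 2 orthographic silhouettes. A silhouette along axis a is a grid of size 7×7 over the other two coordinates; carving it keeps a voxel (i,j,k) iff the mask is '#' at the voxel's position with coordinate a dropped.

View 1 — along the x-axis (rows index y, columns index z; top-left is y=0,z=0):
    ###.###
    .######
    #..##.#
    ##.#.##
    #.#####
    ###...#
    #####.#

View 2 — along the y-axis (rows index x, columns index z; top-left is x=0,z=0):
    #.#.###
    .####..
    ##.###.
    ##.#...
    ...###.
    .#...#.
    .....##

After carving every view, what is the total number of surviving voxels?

before carving: 343 voxels (7×7×7)
after view 1 [x-axis, 37 of 49 cells solid] → remaining = 259
after view 2 [y-axis, 24 of 49 cells solid] → remaining = 122

voxel count = 122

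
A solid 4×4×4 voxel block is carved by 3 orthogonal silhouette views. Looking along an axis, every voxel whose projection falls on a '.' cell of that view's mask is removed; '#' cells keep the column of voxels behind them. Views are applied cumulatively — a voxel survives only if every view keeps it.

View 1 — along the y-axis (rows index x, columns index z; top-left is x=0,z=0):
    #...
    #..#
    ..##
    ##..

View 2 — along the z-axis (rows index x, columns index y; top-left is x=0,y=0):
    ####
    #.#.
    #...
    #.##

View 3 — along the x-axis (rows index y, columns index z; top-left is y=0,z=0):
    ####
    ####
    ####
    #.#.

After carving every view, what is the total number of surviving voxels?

initial block: 4^3 = 64
after view 1 [y-axis, 7 of 16 cells solid] → remaining = 28
after view 2 [z-axis, 10 of 16 cells solid] → remaining = 16
after view 3 [x-axis, 14 of 16 cells solid] → remaining = 15

|visual hull| = 15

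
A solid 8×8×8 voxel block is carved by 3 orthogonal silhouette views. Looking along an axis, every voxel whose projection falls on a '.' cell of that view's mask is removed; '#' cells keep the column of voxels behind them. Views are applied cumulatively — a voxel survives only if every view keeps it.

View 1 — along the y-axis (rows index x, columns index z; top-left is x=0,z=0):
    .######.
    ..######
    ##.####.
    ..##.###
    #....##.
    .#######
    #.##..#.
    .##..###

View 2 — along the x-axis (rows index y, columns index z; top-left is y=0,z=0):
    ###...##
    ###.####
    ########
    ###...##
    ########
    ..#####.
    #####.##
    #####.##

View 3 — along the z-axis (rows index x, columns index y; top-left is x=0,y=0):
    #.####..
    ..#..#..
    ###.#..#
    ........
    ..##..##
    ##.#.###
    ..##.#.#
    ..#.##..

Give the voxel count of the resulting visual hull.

initial block: 8^3 = 512
after view 1 [y-axis, 42 of 64 cells solid] → remaining = 336
after view 2 [x-axis, 52 of 64 cells solid] → remaining = 271
after view 3 [z-axis, 29 of 64 cells solid] → remaining = 126

voxel count = 126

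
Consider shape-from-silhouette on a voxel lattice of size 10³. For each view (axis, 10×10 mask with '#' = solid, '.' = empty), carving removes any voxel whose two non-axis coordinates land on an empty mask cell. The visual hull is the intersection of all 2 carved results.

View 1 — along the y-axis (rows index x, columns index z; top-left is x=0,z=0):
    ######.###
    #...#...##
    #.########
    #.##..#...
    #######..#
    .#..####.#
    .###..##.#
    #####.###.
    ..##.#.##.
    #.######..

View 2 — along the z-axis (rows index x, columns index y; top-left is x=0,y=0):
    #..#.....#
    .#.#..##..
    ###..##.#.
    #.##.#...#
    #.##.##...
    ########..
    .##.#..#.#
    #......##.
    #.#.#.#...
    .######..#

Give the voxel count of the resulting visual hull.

full grid |V| = 1000
after view 1 [y-axis, 66 of 100 cells solid] → remaining = 660
after view 2 [z-axis, 50 of 100 cells solid] → remaining = 328

328 voxels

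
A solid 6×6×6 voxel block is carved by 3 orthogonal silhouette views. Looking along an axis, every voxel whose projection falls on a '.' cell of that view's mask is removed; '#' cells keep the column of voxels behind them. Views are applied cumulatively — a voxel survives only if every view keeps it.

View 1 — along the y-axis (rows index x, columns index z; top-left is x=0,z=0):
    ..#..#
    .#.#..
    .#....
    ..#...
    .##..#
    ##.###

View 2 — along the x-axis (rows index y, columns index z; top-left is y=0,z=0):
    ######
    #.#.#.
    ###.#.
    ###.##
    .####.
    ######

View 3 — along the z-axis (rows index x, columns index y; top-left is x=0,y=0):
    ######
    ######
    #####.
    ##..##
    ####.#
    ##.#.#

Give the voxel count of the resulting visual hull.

start: 6×6×6 = 216 voxels
carve view 1 (along y, XZ-mask fill 14/36): 84 voxels remain
carve view 2 (along x, YZ-mask fill 28/36): 64 voxels remain
carve view 3 (along z, XY-mask fill 30/36): 53 voxels remain

remaining voxels: 53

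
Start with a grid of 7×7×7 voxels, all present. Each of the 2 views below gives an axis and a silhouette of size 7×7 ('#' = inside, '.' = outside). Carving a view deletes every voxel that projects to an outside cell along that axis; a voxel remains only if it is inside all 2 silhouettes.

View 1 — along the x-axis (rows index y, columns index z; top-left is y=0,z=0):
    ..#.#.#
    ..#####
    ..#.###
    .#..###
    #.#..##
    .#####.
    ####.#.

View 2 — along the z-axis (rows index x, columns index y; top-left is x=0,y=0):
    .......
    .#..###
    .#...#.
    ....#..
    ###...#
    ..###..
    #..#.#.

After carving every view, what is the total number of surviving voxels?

start: 7×7×7 = 343 voxels
after view 1 [x-axis, 30 of 49 cells solid] → remaining = 210
after view 2 [z-axis, 17 of 49 cells solid] → remaining = 74

74 voxels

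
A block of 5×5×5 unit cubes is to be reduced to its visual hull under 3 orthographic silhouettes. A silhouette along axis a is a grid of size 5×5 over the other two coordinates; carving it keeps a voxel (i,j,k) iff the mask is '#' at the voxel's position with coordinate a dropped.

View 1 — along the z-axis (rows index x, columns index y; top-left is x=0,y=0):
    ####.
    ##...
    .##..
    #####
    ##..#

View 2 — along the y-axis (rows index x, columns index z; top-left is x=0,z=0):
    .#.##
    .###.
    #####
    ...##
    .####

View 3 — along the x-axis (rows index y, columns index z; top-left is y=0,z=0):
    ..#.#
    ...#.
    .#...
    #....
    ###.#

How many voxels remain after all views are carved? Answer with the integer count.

before carving: 125 voxels (5×5×5)
V1 z: intersect with XY mask (16 set) -- 80 left
V2 y: intersect with XZ mask (17 set) -- 50 left
V3 x: intersect with YZ mask (9 set) -- 16 left

|visual hull| = 16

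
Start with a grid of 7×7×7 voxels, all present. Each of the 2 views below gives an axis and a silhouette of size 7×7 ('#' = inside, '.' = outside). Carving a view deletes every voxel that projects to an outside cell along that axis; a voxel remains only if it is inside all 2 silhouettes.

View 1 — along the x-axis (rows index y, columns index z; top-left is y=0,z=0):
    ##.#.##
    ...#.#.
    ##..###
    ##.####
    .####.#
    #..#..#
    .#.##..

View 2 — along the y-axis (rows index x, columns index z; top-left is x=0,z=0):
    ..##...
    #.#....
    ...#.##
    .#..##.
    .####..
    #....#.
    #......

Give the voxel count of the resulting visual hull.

voxel count = 68

full grid |V| = 343
[1] x-view keeps 29 columns → grid now 203
[2] y-view keeps 17 columns → grid now 68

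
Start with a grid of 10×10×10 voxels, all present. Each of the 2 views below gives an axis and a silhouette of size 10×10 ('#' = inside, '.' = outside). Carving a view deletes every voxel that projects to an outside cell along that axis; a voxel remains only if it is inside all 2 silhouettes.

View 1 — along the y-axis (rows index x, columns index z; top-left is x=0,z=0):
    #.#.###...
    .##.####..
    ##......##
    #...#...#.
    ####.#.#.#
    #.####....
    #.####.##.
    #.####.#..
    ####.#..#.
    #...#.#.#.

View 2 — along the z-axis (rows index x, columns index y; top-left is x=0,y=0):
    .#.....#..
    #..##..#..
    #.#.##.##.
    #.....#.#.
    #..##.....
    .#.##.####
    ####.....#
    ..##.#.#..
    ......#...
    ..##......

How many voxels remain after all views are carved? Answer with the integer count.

|visual hull| = 196

initial block: 10^3 = 1000
after view 1 [y-axis, 53 of 100 cells solid] → remaining = 530
after view 2 [z-axis, 37 of 100 cells solid] → remaining = 196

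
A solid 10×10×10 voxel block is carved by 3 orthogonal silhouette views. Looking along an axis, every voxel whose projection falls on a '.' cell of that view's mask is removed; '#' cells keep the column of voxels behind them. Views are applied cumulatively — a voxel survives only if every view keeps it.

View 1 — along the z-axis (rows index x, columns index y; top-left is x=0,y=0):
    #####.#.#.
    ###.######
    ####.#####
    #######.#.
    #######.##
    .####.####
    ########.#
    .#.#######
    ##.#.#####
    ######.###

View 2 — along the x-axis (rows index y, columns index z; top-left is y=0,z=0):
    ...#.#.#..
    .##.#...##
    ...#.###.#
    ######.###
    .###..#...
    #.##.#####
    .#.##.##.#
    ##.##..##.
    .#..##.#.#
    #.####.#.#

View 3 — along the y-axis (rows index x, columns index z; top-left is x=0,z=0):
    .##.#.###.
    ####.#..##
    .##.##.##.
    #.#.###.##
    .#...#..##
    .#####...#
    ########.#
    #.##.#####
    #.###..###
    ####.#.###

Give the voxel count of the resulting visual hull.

|visual hull| = 337

start: 10×10×10 = 1000 voxels
  1. axis=2 (XY plane), |mask|=84  ⇒  voxels=840
  2. axis=0 (YZ plane), |mask|=58  ⇒  voxels=488
  3. axis=1 (XZ plane), |mask|=68  ⇒  voxels=337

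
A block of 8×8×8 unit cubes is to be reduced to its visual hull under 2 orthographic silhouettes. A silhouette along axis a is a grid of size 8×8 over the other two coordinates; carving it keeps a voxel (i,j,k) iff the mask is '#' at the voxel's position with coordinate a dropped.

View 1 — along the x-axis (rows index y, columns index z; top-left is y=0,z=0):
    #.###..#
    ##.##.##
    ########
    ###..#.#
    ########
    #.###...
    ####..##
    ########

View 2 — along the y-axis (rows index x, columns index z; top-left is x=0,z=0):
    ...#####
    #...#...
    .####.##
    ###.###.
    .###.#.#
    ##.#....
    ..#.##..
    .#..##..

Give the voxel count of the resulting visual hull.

before carving: 512 voxels (8×8×8)
after view 1 [x-axis, 50 of 64 cells solid] → remaining = 400
after view 2 [y-axis, 33 of 64 cells solid] → remaining = 202

|visual hull| = 202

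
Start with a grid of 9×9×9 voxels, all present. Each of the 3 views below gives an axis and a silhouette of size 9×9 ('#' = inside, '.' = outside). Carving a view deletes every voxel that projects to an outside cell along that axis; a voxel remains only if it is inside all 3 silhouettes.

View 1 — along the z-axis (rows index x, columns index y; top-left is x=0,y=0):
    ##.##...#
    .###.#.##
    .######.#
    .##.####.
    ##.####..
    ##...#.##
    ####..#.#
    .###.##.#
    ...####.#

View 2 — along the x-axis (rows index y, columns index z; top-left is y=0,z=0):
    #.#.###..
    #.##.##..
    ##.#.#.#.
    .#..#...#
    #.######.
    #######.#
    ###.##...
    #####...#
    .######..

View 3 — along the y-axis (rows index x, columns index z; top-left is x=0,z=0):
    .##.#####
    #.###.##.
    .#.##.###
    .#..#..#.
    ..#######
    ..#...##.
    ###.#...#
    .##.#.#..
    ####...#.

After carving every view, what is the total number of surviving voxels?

start: 9×9×9 = 729 voxels
[1] z-view keeps 52 columns → grid now 468
[2] x-view keeps 50 columns → grid now 287
[3] y-view keeps 46 columns → grid now 156

remaining voxels: 156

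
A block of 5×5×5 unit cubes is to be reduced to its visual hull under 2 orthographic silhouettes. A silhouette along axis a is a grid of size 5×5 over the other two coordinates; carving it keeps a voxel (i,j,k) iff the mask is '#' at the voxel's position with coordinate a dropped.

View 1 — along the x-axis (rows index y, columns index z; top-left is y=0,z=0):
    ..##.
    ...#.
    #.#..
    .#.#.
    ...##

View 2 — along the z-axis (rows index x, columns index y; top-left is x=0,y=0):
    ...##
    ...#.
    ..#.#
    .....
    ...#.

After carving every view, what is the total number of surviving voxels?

initial block: 5^3 = 125
V1 x: intersect with YZ mask (9 set) -- 45 left
V2 z: intersect with XY mask (6 set) -- 12 left

voxel count = 12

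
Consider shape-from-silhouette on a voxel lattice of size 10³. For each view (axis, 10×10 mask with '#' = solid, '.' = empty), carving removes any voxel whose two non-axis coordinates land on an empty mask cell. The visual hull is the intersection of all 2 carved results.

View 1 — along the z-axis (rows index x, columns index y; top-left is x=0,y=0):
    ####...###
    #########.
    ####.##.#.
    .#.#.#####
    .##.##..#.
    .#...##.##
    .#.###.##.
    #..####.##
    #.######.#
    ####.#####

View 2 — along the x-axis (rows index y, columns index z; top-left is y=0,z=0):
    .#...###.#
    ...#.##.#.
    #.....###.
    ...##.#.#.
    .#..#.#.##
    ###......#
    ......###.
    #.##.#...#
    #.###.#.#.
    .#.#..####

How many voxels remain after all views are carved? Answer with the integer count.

voxel count = 320

start: 10×10×10 = 1000 voxels
step 1: project along z, AND mask (70/100) → |grid| = 700
step 2: project along x, AND mask (46/100) → |grid| = 320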